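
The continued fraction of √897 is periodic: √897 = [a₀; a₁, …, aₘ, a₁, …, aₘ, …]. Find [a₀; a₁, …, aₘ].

a₀ = ⌊√897⌋ = 29.
With m₀=0, d₀=1 and mₖ₊₁ = dₖaₖ − mₖ, dₖ₊₁ = (n − mₖ₊₁²)/dₖ, aₖ₊₁ = ⌊(a₀+mₖ₊₁)/dₖ₊₁⌋:
  k=1: m=29, d=56, a=1
  k=2: m=27, d=3, a=18
  k=3: m=27, d=56, a=1
  k=4: m=29, d=1, a=58
d=1 and a=2a₀=58 at k=4, so the next step gives (m, d) = (29, 56) again — its k=1 value — and the period has length 4.

[29; 1, 18, 1, 58]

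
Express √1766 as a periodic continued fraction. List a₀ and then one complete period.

[42; 42, 84]

a₀ = ⌊√1766⌋ = 42.
With m₀=0, d₀=1 and mₖ₊₁ = dₖaₖ − mₖ, dₖ₊₁ = (n − mₖ₊₁²)/dₖ, aₖ₊₁ = ⌊(a₀+mₖ₊₁)/dₖ₊₁⌋:
  k=1: m=42, d=2, a=42
  k=2: m=42, d=1, a=84
d=1 and a=2a₀=84 at k=2, so the next step gives (m, d) = (42, 2) again — its k=1 value — and the period has length 2.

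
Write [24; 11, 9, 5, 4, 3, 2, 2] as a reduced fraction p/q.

939583/39003

Using pₖ = aₖpₖ₋₁ + pₖ₋₂ and qₖ = aₖqₖ₋₁ + qₖ₋₂:
  k=0: a=24, p=24, q=1
  k=1: a=11, p=265, q=11
  k=2: a=9, p=2409, q=100
  k=3: a=5, p=12310, q=511
  k=4: a=4, p=51649, q=2144
  k=5: a=3, p=167257, q=6943
  k=6: a=2, p=386163, q=16030
  k=7: a=2, p=939583, q=39003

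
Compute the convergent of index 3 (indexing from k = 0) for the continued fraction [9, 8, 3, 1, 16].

301/33

Using pₖ = aₖpₖ₋₁ + pₖ₋₂, qₖ = aₖqₖ₋₁ + qₖ₋₂ (with p₋₁=1, p₋₂=0, q₋₁=0, q₋₂=1):
  k=0: a=9, p=9, q=1
  k=1: a=8, p=73, q=8
  k=2: a=3, p=228, q=25
  k=3: a=1, p=301, q=33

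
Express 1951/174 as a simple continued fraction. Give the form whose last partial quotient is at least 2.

[11; 4, 1, 2, 2, 1, 3]

1951 = 11*174 + 37
174 = 4*37 + 26
37 = 1*26 + 11
26 = 2*11 + 4
11 = 2*4 + 3
4 = 1*3 + 1
3 = 3*1 + 0  (stop)
So 1951/174 = [11; 4, 1, 2, 2, 1, 3].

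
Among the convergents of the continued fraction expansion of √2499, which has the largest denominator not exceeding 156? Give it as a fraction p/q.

4999/100

√2499 = [49; 1, 98, …] (period length 2).
Convergents:
  p_0/q_0 = 49/1
  p_1/q_1 = 50/1
  p_2/q_2 = 4949/99
  p_3/q_3 = 4999/100
  p_4/q_4 = 494851/9899
q_3 = 100 ≤ 156 < 9899 = q_4, so the answer is 4999/100.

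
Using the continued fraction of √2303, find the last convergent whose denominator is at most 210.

√2303 = [47; 1, 94, …] (period length 2).
Convergents:
  p_0/q_0 = 47/1
  p_1/q_1 = 48/1
  p_2/q_2 = 4559/95
  p_3/q_3 = 4607/96
  p_4/q_4 = 437617/9119
q_3 = 96 ≤ 210 < 9119 = q_4, so the answer is 4607/96.

4607/96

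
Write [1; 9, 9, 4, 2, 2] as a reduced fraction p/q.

2052/1849

Using pₖ = aₖpₖ₋₁ + pₖ₋₂ and qₖ = aₖqₖ₋₁ + qₖ₋₂:
  k=0: a=1, p=1, q=1
  k=1: a=9, p=10, q=9
  k=2: a=9, p=91, q=82
  k=3: a=4, p=374, q=337
  k=4: a=2, p=839, q=756
  k=5: a=2, p=2052, q=1849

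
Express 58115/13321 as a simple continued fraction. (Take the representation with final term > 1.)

58115 = 4·13321 + 4831
13321 = 2·4831 + 3659
4831 = 1·3659 + 1172
3659 = 3·1172 + 143
1172 = 8·143 + 28
143 = 5·28 + 3
28 = 9·3 + 1
3 = 3·1 + 0  (stop)
So 58115/13321 = [4; 2, 1, 3, 8, 5, 9, 3].

[4; 2, 1, 3, 8, 5, 9, 3]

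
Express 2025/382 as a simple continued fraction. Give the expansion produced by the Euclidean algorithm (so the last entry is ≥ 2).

[5; 3, 3, 9, 4]

2025 = 5·382 + 115
382 = 3·115 + 37
115 = 3·37 + 4
37 = 9·4 + 1
4 = 4·1 + 0  (stop)
So 2025/382 = [5; 3, 3, 9, 4].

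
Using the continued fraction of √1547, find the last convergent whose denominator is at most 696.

9243/235

√1547 = [39; 3, 78, …] (period length 2).
Convergents:
  p_0/q_0 = 39/1
  p_1/q_1 = 118/3
  p_2/q_2 = 9243/235
  p_3/q_3 = 27847/708
q_2 = 235 ≤ 696 < 708 = q_3, so the answer is 9243/235.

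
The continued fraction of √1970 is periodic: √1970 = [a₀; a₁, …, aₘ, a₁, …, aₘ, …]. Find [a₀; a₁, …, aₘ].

a₀ = ⌊√1970⌋ = 44.
With m₀=0, d₀=1 and mₖ₊₁ = dₖaₖ − mₖ, dₖ₊₁ = (n − mₖ₊₁²)/dₖ, aₖ₊₁ = ⌊(a₀+mₖ₊₁)/dₖ₊₁⌋:
  k=1: m=44, d=34, a=2
  k=2: m=24, d=41, a=1
  k=3: m=17, d=41, a=1
  k=4: m=24, d=34, a=2
  k=5: m=44, d=1, a=88
d=1 and a=2a₀=88 at k=5, so the next step gives (m, d) = (44, 34) again — its k=1 value — and the period has length 5.

[44; 2, 1, 1, 2, 88]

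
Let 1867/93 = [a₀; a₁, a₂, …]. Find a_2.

3

1867 = 20·93 + 7   →  a_0 = 20
93 = 13·7 + 2   →  a_1 = 13
7 = 3·2 + 1   →  a_2 = 3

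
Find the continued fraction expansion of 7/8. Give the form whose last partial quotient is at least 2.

7 = 0×8 + 7
8 = 1×7 + 1
7 = 7×1 + 0  (stop)
So 7/8 = [0; 1, 7].

[0; 1, 7]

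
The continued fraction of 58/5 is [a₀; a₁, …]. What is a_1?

58 = 11·5 + 3   →  a_0 = 11
5 = 1·3 + 2   →  a_1 = 1

1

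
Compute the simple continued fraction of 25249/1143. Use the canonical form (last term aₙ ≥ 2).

[22; 11, 10, 3, 3]

25249 = 22*1143 + 103
1143 = 11*103 + 10
103 = 10*10 + 3
10 = 3*3 + 1
3 = 3*1 + 0  (stop)
So 25249/1143 = [22; 11, 10, 3, 3].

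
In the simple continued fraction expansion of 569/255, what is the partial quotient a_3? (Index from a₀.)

569 = 2·255 + 59   →  a_0 = 2
255 = 4·59 + 19   →  a_1 = 4
59 = 3·19 + 2   →  a_2 = 3
19 = 9·2 + 1   →  a_3 = 9

9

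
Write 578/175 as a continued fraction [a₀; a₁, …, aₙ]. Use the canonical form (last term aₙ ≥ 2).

[3; 3, 3, 3, 5]

578 = 3*175 + 53
175 = 3*53 + 16
53 = 3*16 + 5
16 = 3*5 + 1
5 = 5*1 + 0  (stop)
So 578/175 = [3; 3, 3, 3, 5].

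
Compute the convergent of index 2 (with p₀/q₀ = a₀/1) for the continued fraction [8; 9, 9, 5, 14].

Using pₖ = aₖpₖ₋₁ + pₖ₋₂, qₖ = aₖqₖ₋₁ + qₖ₋₂ (with p₋₁=1, p₋₂=0, q₋₁=0, q₋₂=1):
  k=0: a=8, p=8, q=1
  k=1: a=9, p=73, q=9
  k=2: a=9, p=665, q=82

665/82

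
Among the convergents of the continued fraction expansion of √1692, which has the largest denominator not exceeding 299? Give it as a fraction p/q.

√1692 = [41; 7, 2, 7, 82, …] (period length 4).
Convergents:
  p_0/q_0 = 41/1
  p_1/q_1 = 288/7
  p_2/q_2 = 617/15
  p_3/q_3 = 4607/112
  p_4/q_4 = 378391/9199
q_3 = 112 ≤ 299 < 9199 = q_4, so the answer is 4607/112.

4607/112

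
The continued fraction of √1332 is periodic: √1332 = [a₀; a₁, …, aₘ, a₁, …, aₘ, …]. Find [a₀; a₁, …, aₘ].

[36; 2, 72]

a₀ = ⌊√1332⌋ = 36.
With m₀=0, d₀=1 and mₖ₊₁ = dₖaₖ − mₖ, dₖ₊₁ = (n − mₖ₊₁²)/dₖ, aₖ₊₁ = ⌊(a₀+mₖ₊₁)/dₖ₊₁⌋:
  k=1: m=36, d=36, a=2
  k=2: m=36, d=1, a=72
d=1 and a=2a₀=72 at k=2, so the next step gives (m, d) = (36, 36) again — its k=1 value — and the period has length 2.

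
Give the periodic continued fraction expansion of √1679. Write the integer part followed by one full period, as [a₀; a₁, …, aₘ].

a₀ = ⌊√1679⌋ = 40.
With m₀=0, d₀=1 and mₖ₊₁ = dₖaₖ − mₖ, dₖ₊₁ = (n − mₖ₊₁²)/dₖ, aₖ₊₁ = ⌊(a₀+mₖ₊₁)/dₖ₊₁⌋:
  k=1: m=40, d=79, a=1
  k=2: m=39, d=2, a=39
  k=3: m=39, d=79, a=1
  k=4: m=40, d=1, a=80
d=1 and a=2a₀=80 at k=4, so the next step gives (m, d) = (40, 79) again — its k=1 value — and the period has length 4.

[40; 1, 39, 1, 80]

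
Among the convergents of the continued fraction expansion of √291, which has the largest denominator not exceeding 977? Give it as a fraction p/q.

9877/579

√291 = [17; 17, 34, …] (period length 2).
Convergents:
  p_0/q_0 = 17/1
  p_1/q_1 = 290/17
  p_2/q_2 = 9877/579
  p_3/q_3 = 168199/9860
q_2 = 579 ≤ 977 < 9860 = q_3, so the answer is 9877/579.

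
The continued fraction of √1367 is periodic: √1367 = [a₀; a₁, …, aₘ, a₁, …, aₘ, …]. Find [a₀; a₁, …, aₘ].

a₀ = ⌊√1367⌋ = 36.
With m₀=0, d₀=1 and mₖ₊₁ = dₖaₖ − mₖ, dₖ₊₁ = (n − mₖ₊₁²)/dₖ, aₖ₊₁ = ⌊(a₀+mₖ₊₁)/dₖ₊₁⌋:
  k=1: m=36, d=71, a=1
  k=2: m=35, d=2, a=35
  k=3: m=35, d=71, a=1
  k=4: m=36, d=1, a=72
d=1 and a=2a₀=72 at k=4, so the next step gives (m, d) = (36, 71) again — its k=1 value — and the period has length 4.

[36; 1, 35, 1, 72]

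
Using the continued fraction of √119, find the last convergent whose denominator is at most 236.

√119 = [10; 1, 9, 1, 20, …] (period length 4).
Convergents:
  p_0/q_0 = 10/1
  p_1/q_1 = 11/1
  p_2/q_2 = 109/10
  p_3/q_3 = 120/11
  p_4/q_4 = 2509/230
  p_5/q_5 = 2629/241
q_4 = 230 ≤ 236 < 241 = q_5, so the answer is 2509/230.

2509/230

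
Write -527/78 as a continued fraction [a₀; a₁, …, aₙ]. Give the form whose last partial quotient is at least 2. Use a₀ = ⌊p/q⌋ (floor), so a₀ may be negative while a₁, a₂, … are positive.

-527 = -7*78 + 19
78 = 4*19 + 2
19 = 9*2 + 1
2 = 2*1 + 0  (stop)
So -527/78 = [-7; 4, 9, 2].

[-7; 4, 9, 2]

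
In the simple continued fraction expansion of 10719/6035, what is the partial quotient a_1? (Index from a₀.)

10719 = 1·6035 + 4684   →  a_0 = 1
6035 = 1·4684 + 1351   →  a_1 = 1

1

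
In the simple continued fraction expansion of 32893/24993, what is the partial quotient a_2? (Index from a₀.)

6

32893 = 1·24993 + 7900   →  a_0 = 1
24993 = 3·7900 + 1293   →  a_1 = 3
7900 = 6·1293 + 142   →  a_2 = 6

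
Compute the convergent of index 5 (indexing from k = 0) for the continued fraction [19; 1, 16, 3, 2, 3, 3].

Using pₖ = aₖpₖ₋₁ + pₖ₋₂, qₖ = aₖqₖ₋₁ + qₖ₋₂ (with p₋₁=1, p₋₂=0, q₋₁=0, q₋₂=1):
  k=0: a=19, p=19, q=1
  k=1: a=1, p=20, q=1
  k=2: a=16, p=339, q=17
  k=3: a=3, p=1037, q=52
  k=4: a=2, p=2413, q=121
  k=5: a=3, p=8276, q=415

8276/415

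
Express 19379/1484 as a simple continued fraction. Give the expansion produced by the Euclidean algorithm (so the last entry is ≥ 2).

[13; 17, 17, 2, 2]

19379 = 13×1484 + 87
1484 = 17×87 + 5
87 = 17×5 + 2
5 = 2×2 + 1
2 = 2×1 + 0  (stop)
So 19379/1484 = [13; 17, 17, 2, 2].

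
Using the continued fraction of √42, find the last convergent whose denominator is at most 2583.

8749/1350

√42 = [6; 2, 12, …] (period length 2).
Convergents:
  p_0/q_0 = 6/1
  p_1/q_1 = 13/2
  p_2/q_2 = 162/25
  p_3/q_3 = 337/52
  p_4/q_4 = 4206/649
  p_5/q_5 = 8749/1350
  p_6/q_6 = 109194/16849
q_5 = 1350 ≤ 2583 < 16849 = q_6, so the answer is 8749/1350.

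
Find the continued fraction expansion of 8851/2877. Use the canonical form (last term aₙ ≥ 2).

8851 = 3·2877 + 220
2877 = 13·220 + 17
220 = 12·17 + 16
17 = 1·16 + 1
16 = 16·1 + 0  (stop)
So 8851/2877 = [3; 13, 12, 1, 16].

[3; 13, 12, 1, 16]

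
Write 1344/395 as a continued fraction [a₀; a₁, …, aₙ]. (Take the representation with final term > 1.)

1344 = 3*395 + 159
395 = 2*159 + 77
159 = 2*77 + 5
77 = 15*5 + 2
5 = 2*2 + 1
2 = 2*1 + 0  (stop)
So 1344/395 = [3; 2, 2, 15, 2, 2].

[3; 2, 2, 15, 2, 2]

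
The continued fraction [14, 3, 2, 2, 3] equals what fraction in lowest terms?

Using pₖ = aₖpₖ₋₁ + pₖ₋₂ and qₖ = aₖqₖ₋₁ + qₖ₋₂:
  k=0: a=14, p=14, q=1
  k=1: a=3, p=43, q=3
  k=2: a=2, p=100, q=7
  k=3: a=2, p=243, q=17
  k=4: a=3, p=829, q=58

829/58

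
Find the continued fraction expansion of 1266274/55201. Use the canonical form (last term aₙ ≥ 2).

1266274 = 22*55201 + 51852
55201 = 1*51852 + 3349
51852 = 15*3349 + 1617
3349 = 2*1617 + 115
1617 = 14*115 + 7
115 = 16*7 + 3
7 = 2*3 + 1
3 = 3*1 + 0  (stop)
So 1266274/55201 = [22; 1, 15, 2, 14, 16, 2, 3].

[22; 1, 15, 2, 14, 16, 2, 3]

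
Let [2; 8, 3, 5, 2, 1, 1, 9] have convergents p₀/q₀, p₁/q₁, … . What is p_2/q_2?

53/25

Using pₖ = aₖpₖ₋₁ + pₖ₋₂, qₖ = aₖqₖ₋₁ + qₖ₋₂ (with p₋₁=1, p₋₂=0, q₋₁=0, q₋₂=1):
  k=0: a=2, p=2, q=1
  k=1: a=8, p=17, q=8
  k=2: a=3, p=53, q=25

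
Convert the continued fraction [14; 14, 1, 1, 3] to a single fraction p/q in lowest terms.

1435/102

Using pₖ = aₖpₖ₋₁ + pₖ₋₂ and qₖ = aₖqₖ₋₁ + qₖ₋₂:
  k=0: a=14, p=14, q=1
  k=1: a=14, p=197, q=14
  k=2: a=1, p=211, q=15
  k=3: a=1, p=408, q=29
  k=4: a=3, p=1435, q=102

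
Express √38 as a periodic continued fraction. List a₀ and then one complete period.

[6; 6, 12]

a₀ = ⌊√38⌋ = 6.
With m₀=0, d₀=1 and mₖ₊₁ = dₖaₖ − mₖ, dₖ₊₁ = (n − mₖ₊₁²)/dₖ, aₖ₊₁ = ⌊(a₀+mₖ₊₁)/dₖ₊₁⌋:
  k=1: m=6, d=2, a=6
  k=2: m=6, d=1, a=12
d=1 and a=2a₀=12 at k=2, so the next step gives (m, d) = (6, 2) again — its k=1 value — and the period has length 2.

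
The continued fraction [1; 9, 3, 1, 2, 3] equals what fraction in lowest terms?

380/343

Using pₖ = aₖpₖ₋₁ + pₖ₋₂ and qₖ = aₖqₖ₋₁ + qₖ₋₂:
  k=0: a=1, p=1, q=1
  k=1: a=9, p=10, q=9
  k=2: a=3, p=31, q=28
  k=3: a=1, p=41, q=37
  k=4: a=2, p=113, q=102
  k=5: a=3, p=380, q=343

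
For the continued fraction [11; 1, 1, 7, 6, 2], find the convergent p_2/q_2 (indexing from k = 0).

Using pₖ = aₖpₖ₋₁ + pₖ₋₂, qₖ = aₖqₖ₋₁ + qₖ₋₂ (with p₋₁=1, p₋₂=0, q₋₁=0, q₋₂=1):
  k=0: a=11, p=11, q=1
  k=1: a=1, p=12, q=1
  k=2: a=1, p=23, q=2

23/2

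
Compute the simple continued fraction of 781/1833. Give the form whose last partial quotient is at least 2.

[0; 2, 2, 1, 7, 2, 7, 2]

781 = 0·1833 + 781
1833 = 2·781 + 271
781 = 2·271 + 239
271 = 1·239 + 32
239 = 7·32 + 15
32 = 2·15 + 2
15 = 7·2 + 1
2 = 2·1 + 0  (stop)
So 781/1833 = [0; 2, 2, 1, 7, 2, 7, 2].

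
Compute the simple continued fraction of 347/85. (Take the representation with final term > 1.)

[4; 12, 7]

347 = 4·85 + 7
85 = 12·7 + 1
7 = 7·1 + 0  (stop)
So 347/85 = [4; 12, 7].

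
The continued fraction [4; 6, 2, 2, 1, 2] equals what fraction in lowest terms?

507/122

Fold from the inside: start with 2/1.
  1 + 1/2 = 3/2
  2 + 2/3 = 8/3
  2 + 3/8 = 19/8
  6 + 8/19 = 122/19
  4 + 19/122 = 507/122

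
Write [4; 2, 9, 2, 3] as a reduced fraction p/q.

622/139

Using pₖ = aₖpₖ₋₁ + pₖ₋₂ and qₖ = aₖqₖ₋₁ + qₖ₋₂:
  k=0: a=4, p=4, q=1
  k=1: a=2, p=9, q=2
  k=2: a=9, p=85, q=19
  k=3: a=2, p=179, q=40
  k=4: a=3, p=622, q=139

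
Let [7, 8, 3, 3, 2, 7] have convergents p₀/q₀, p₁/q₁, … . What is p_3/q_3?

591/83

Using pₖ = aₖpₖ₋₁ + pₖ₋₂, qₖ = aₖqₖ₋₁ + qₖ₋₂ (with p₋₁=1, p₋₂=0, q₋₁=0, q₋₂=1):
  k=0: a=7, p=7, q=1
  k=1: a=8, p=57, q=8
  k=2: a=3, p=178, q=25
  k=3: a=3, p=591, q=83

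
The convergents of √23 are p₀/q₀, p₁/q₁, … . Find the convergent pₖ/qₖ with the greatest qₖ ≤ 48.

211/44

√23 = [4; 1, 3, 1, 8, …] (period length 4).
Convergents:
  p_0/q_0 = 4/1
  p_1/q_1 = 5/1
  p_2/q_2 = 19/4
  p_3/q_3 = 24/5
  p_4/q_4 = 211/44
  p_5/q_5 = 235/49
q_4 = 44 ≤ 48 < 49 = q_5, so the answer is 211/44.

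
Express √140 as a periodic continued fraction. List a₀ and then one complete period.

a₀ = ⌊√140⌋ = 11.
With m₀=0, d₀=1 and mₖ₊₁ = dₖaₖ − mₖ, dₖ₊₁ = (n − mₖ₊₁²)/dₖ, aₖ₊₁ = ⌊(a₀+mₖ₊₁)/dₖ₊₁⌋:
  k=1: m=11, d=19, a=1
  k=2: m=8, d=4, a=4
  k=3: m=8, d=19, a=1
  k=4: m=11, d=1, a=22
d=1 and a=2a₀=22 at k=4, so the next step gives (m, d) = (11, 19) again — its k=1 value — and the period has length 4.

[11; 1, 4, 1, 22]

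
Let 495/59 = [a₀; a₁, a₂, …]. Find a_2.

495 = 8·59 + 23   →  a_0 = 8
59 = 2·23 + 13   →  a_1 = 2
23 = 1·13 + 10   →  a_2 = 1

1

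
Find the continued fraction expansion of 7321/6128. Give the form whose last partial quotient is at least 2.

[1; 5, 7, 3, 7, 2, 3]

7321 = 1×6128 + 1193
6128 = 5×1193 + 163
1193 = 7×163 + 52
163 = 3×52 + 7
52 = 7×7 + 3
7 = 2×3 + 1
3 = 3×1 + 0  (stop)
So 7321/6128 = [1; 5, 7, 3, 7, 2, 3].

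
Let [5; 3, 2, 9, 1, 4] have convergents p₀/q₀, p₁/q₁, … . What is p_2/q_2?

Using pₖ = aₖpₖ₋₁ + pₖ₋₂, qₖ = aₖqₖ₋₁ + qₖ₋₂ (with p₋₁=1, p₋₂=0, q₋₁=0, q₋₂=1):
  k=0: a=5, p=5, q=1
  k=1: a=3, p=16, q=3
  k=2: a=2, p=37, q=7

37/7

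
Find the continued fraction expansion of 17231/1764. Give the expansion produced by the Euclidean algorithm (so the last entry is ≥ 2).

[9; 1, 3, 3, 5, 8, 3]

17231 = 9·1764 + 1355
1764 = 1·1355 + 409
1355 = 3·409 + 128
409 = 3·128 + 25
128 = 5·25 + 3
25 = 8·3 + 1
3 = 3·1 + 0  (stop)
So 17231/1764 = [9; 1, 3, 3, 5, 8, 3].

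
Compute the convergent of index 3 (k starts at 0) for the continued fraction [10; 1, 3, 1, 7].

Using pₖ = aₖpₖ₋₁ + pₖ₋₂, qₖ = aₖqₖ₋₁ + qₖ₋₂ (with p₋₁=1, p₋₂=0, q₋₁=0, q₋₂=1):
  k=0: a=10, p=10, q=1
  k=1: a=1, p=11, q=1
  k=2: a=3, p=43, q=4
  k=3: a=1, p=54, q=5

54/5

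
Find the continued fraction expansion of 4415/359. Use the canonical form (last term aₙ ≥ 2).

4415 = 12·359 + 107
359 = 3·107 + 38
107 = 2·38 + 31
38 = 1·31 + 7
31 = 4·7 + 3
7 = 2·3 + 1
3 = 3·1 + 0  (stop)
So 4415/359 = [12; 3, 2, 1, 4, 2, 3].

[12; 3, 2, 1, 4, 2, 3]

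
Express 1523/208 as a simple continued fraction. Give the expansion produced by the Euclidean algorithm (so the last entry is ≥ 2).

1523 = 7*208 + 67
208 = 3*67 + 7
67 = 9*7 + 4
7 = 1*4 + 3
4 = 1*3 + 1
3 = 3*1 + 0  (stop)
So 1523/208 = [7; 3, 9, 1, 1, 3].

[7; 3, 9, 1, 1, 3]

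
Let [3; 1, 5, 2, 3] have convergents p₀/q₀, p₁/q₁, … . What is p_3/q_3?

Using pₖ = aₖpₖ₋₁ + pₖ₋₂, qₖ = aₖqₖ₋₁ + qₖ₋₂ (with p₋₁=1, p₋₂=0, q₋₁=0, q₋₂=1):
  k=0: a=3, p=3, q=1
  k=1: a=1, p=4, q=1
  k=2: a=5, p=23, q=6
  k=3: a=2, p=50, q=13

50/13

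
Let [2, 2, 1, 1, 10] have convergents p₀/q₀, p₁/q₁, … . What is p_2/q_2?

7/3

Using pₖ = aₖpₖ₋₁ + pₖ₋₂, qₖ = aₖqₖ₋₁ + qₖ₋₂ (with p₋₁=1, p₋₂=0, q₋₁=0, q₋₂=1):
  k=0: a=2, p=2, q=1
  k=1: a=2, p=5, q=2
  k=2: a=1, p=7, q=3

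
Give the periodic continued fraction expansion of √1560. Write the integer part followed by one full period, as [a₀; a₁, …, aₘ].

[39; 2, 78]

a₀ = ⌊√1560⌋ = 39.
With m₀=0, d₀=1 and mₖ₊₁ = dₖaₖ − mₖ, dₖ₊₁ = (n − mₖ₊₁²)/dₖ, aₖ₊₁ = ⌊(a₀+mₖ₊₁)/dₖ₊₁⌋:
  k=1: m=39, d=39, a=2
  k=2: m=39, d=1, a=78
d=1 and a=2a₀=78 at k=2, so the next step gives (m, d) = (39, 39) again — its k=1 value — and the period has length 2.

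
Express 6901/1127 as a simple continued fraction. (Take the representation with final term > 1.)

6901 = 6*1127 + 139
1127 = 8*139 + 15
139 = 9*15 + 4
15 = 3*4 + 3
4 = 1*3 + 1
3 = 3*1 + 0  (stop)
So 6901/1127 = [6; 8, 9, 3, 1, 3].

[6; 8, 9, 3, 1, 3]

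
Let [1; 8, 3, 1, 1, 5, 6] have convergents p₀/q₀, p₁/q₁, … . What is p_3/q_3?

Using pₖ = aₖpₖ₋₁ + pₖ₋₂, qₖ = aₖqₖ₋₁ + qₖ₋₂ (with p₋₁=1, p₋₂=0, q₋₁=0, q₋₂=1):
  k=0: a=1, p=1, q=1
  k=1: a=8, p=9, q=8
  k=2: a=3, p=28, q=25
  k=3: a=1, p=37, q=33

37/33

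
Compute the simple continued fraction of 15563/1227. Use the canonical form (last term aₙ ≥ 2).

15563 = 12×1227 + 839
1227 = 1×839 + 388
839 = 2×388 + 63
388 = 6×63 + 10
63 = 6×10 + 3
10 = 3×3 + 1
3 = 3×1 + 0  (stop)
So 15563/1227 = [12; 1, 2, 6, 6, 3, 3].

[12; 1, 2, 6, 6, 3, 3]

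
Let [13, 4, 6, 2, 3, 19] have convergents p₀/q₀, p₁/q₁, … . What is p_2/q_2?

331/25

Using pₖ = aₖpₖ₋₁ + pₖ₋₂, qₖ = aₖqₖ₋₁ + qₖ₋₂ (with p₋₁=1, p₋₂=0, q₋₁=0, q₋₂=1):
  k=0: a=13, p=13, q=1
  k=1: a=4, p=53, q=4
  k=2: a=6, p=331, q=25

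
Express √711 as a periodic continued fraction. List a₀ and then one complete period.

a₀ = ⌊√711⌋ = 26.
With m₀=0, d₀=1 and mₖ₊₁ = dₖaₖ − mₖ, dₖ₊₁ = (n − mₖ₊₁²)/dₖ, aₖ₊₁ = ⌊(a₀+mₖ₊₁)/dₖ₊₁⌋:
  k=1: m=26, d=35, a=1
  k=2: m=9, d=18, a=1
  k=3: m=9, d=35, a=1
  k=4: m=26, d=1, a=52
d=1 and a=2a₀=52 at k=4, so the next step gives (m, d) = (26, 35) again — its k=1 value — and the period has length 4.

[26; 1, 1, 1, 52]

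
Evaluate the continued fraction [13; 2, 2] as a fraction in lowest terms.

67/5

Using pₖ = aₖpₖ₋₁ + pₖ₋₂ and qₖ = aₖqₖ₋₁ + qₖ₋₂:
  k=0: a=13, p=13, q=1
  k=1: a=2, p=27, q=2
  k=2: a=2, p=67, q=5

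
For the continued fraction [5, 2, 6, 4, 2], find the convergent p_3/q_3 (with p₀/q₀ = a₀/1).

295/54

Using pₖ = aₖpₖ₋₁ + pₖ₋₂, qₖ = aₖqₖ₋₁ + qₖ₋₂ (with p₋₁=1, p₋₂=0, q₋₁=0, q₋₂=1):
  k=0: a=5, p=5, q=1
  k=1: a=2, p=11, q=2
  k=2: a=6, p=71, q=13
  k=3: a=4, p=295, q=54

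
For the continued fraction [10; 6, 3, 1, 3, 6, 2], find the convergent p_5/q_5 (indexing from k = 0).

Using pₖ = aₖpₖ₋₁ + pₖ₋₂, qₖ = aₖqₖ₋₁ + qₖ₋₂ (with p₋₁=1, p₋₂=0, q₋₁=0, q₋₂=1):
  k=0: a=10, p=10, q=1
  k=1: a=6, p=61, q=6
  k=2: a=3, p=193, q=19
  k=3: a=1, p=254, q=25
  k=4: a=3, p=955, q=94
  k=5: a=6, p=5984, q=589

5984/589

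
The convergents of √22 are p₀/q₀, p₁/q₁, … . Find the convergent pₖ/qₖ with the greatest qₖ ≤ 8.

√22 = [4; 1, 2, 4, 2, 1, 8, …] (period length 6).
Convergents:
  p_0/q_0 = 4/1
  p_1/q_1 = 5/1
  p_2/q_2 = 14/3
  p_3/q_3 = 61/13
q_2 = 3 ≤ 8 < 13 = q_3, so the answer is 14/3.

14/3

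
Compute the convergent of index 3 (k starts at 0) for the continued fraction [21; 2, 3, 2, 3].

Using pₖ = aₖpₖ₋₁ + pₖ₋₂, qₖ = aₖqₖ₋₁ + qₖ₋₂ (with p₋₁=1, p₋₂=0, q₋₁=0, q₋₂=1):
  k=0: a=21, p=21, q=1
  k=1: a=2, p=43, q=2
  k=2: a=3, p=150, q=7
  k=3: a=2, p=343, q=16

343/16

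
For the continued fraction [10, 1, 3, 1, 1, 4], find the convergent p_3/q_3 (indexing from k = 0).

Using pₖ = aₖpₖ₋₁ + pₖ₋₂, qₖ = aₖqₖ₋₁ + qₖ₋₂ (with p₋₁=1, p₋₂=0, q₋₁=0, q₋₂=1):
  k=0: a=10, p=10, q=1
  k=1: a=1, p=11, q=1
  k=2: a=3, p=43, q=4
  k=3: a=1, p=54, q=5

54/5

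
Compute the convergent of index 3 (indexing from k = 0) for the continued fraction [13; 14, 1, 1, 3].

Using pₖ = aₖpₖ₋₁ + pₖ₋₂, qₖ = aₖqₖ₋₁ + qₖ₋₂ (with p₋₁=1, p₋₂=0, q₋₁=0, q₋₂=1):
  k=0: a=13, p=13, q=1
  k=1: a=14, p=183, q=14
  k=2: a=1, p=196, q=15
  k=3: a=1, p=379, q=29

379/29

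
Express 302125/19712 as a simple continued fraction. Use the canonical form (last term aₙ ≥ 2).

[15; 3, 17, 10, 2, 8, 2]

302125 = 15·19712 + 6445
19712 = 3·6445 + 377
6445 = 17·377 + 36
377 = 10·36 + 17
36 = 2·17 + 2
17 = 8·2 + 1
2 = 2·1 + 0  (stop)
So 302125/19712 = [15; 3, 17, 10, 2, 8, 2].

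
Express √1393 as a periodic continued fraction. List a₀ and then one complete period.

[37; 3, 10, 3, 74]

a₀ = ⌊√1393⌋ = 37.
With m₀=0, d₀=1 and mₖ₊₁ = dₖaₖ − mₖ, dₖ₊₁ = (n − mₖ₊₁²)/dₖ, aₖ₊₁ = ⌊(a₀+mₖ₊₁)/dₖ₊₁⌋:
  k=1: m=37, d=24, a=3
  k=2: m=35, d=7, a=10
  k=3: m=35, d=24, a=3
  k=4: m=37, d=1, a=74
d=1 and a=2a₀=74 at k=4, so the next step gives (m, d) = (37, 24) again — its k=1 value — and the period has length 4.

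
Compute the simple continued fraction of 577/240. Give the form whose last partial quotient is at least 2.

[2; 2, 2, 9, 5]

577 = 2×240 + 97
240 = 2×97 + 46
97 = 2×46 + 5
46 = 9×5 + 1
5 = 5×1 + 0  (stop)
So 577/240 = [2; 2, 2, 9, 5].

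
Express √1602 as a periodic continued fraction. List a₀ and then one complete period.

a₀ = ⌊√1602⌋ = 40.
With m₀=0, d₀=1 and mₖ₊₁ = dₖaₖ − mₖ, dₖ₊₁ = (n − mₖ₊₁²)/dₖ, aₖ₊₁ = ⌊(a₀+mₖ₊₁)/dₖ₊₁⌋:
  k=1: m=40, d=2, a=40
  k=2: m=40, d=1, a=80
d=1 and a=2a₀=80 at k=2, so the next step gives (m, d) = (40, 2) again — its k=1 value — and the period has length 2.

[40; 40, 80]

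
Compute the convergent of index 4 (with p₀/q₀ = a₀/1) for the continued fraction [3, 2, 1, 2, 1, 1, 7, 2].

Using pₖ = aₖpₖ₋₁ + pₖ₋₂, qₖ = aₖqₖ₋₁ + qₖ₋₂ (with p₋₁=1, p₋₂=0, q₋₁=0, q₋₂=1):
  k=0: a=3, p=3, q=1
  k=1: a=2, p=7, q=2
  k=2: a=1, p=10, q=3
  k=3: a=2, p=27, q=8
  k=4: a=1, p=37, q=11

37/11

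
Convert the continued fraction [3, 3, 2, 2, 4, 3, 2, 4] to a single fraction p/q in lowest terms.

Using pₖ = aₖpₖ₋₁ + pₖ₋₂ and qₖ = aₖqₖ₋₁ + qₖ₋₂:
  k=0: a=3, p=3, q=1
  k=1: a=3, p=10, q=3
  k=2: a=2, p=23, q=7
  k=3: a=2, p=56, q=17
  k=4: a=4, p=247, q=75
  k=5: a=3, p=797, q=242
  k=6: a=2, p=1841, q=559
  k=7: a=4, p=8161, q=2478

8161/2478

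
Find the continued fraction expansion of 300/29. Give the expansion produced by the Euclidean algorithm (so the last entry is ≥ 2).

[10; 2, 1, 9]

300 = 10×29 + 10
29 = 2×10 + 9
10 = 1×9 + 1
9 = 9×1 + 0  (stop)
So 300/29 = [10; 2, 1, 9].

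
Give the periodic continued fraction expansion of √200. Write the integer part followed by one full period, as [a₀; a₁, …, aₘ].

a₀ = ⌊√200⌋ = 14.

[14; 7, 28]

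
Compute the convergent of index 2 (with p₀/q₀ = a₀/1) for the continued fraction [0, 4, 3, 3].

3/13

Using pₖ = aₖpₖ₋₁ + pₖ₋₂, qₖ = aₖqₖ₋₁ + qₖ₋₂ (with p₋₁=1, p₋₂=0, q₋₁=0, q₋₂=1):
  k=0: a=0, p=0, q=1
  k=1: a=4, p=1, q=4
  k=2: a=3, p=3, q=13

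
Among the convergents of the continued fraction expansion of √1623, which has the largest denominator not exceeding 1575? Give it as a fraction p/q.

√1623 = [40; 3, 2, 26, 2, 3, 80, …] (period length 6).
Convergents:
  p_0/q_0 = 40/1
  p_1/q_1 = 121/3
  p_2/q_2 = 282/7
  p_3/q_3 = 7453/185
  p_4/q_4 = 15188/377
  p_5/q_5 = 53017/1316
  p_6/q_6 = 4256548/105657
q_5 = 1316 ≤ 1575 < 105657 = q_6, so the answer is 53017/1316.

53017/1316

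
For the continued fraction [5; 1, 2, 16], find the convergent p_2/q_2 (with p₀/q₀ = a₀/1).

17/3

Using pₖ = aₖpₖ₋₁ + pₖ₋₂, qₖ = aₖqₖ₋₁ + qₖ₋₂ (with p₋₁=1, p₋₂=0, q₋₁=0, q₋₂=1):
  k=0: a=5, p=5, q=1
  k=1: a=1, p=6, q=1
  k=2: a=2, p=17, q=3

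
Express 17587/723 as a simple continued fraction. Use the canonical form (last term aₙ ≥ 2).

17587 = 24×723 + 235
723 = 3×235 + 18
235 = 13×18 + 1
18 = 18×1 + 0  (stop)
So 17587/723 = [24; 3, 13, 18].

[24; 3, 13, 18]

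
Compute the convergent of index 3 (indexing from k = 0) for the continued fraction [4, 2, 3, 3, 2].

102/23

Using pₖ = aₖpₖ₋₁ + pₖ₋₂, qₖ = aₖqₖ₋₁ + qₖ₋₂ (with p₋₁=1, p₋₂=0, q₋₁=0, q₋₂=1):
  k=0: a=4, p=4, q=1
  k=1: a=2, p=9, q=2
  k=2: a=3, p=31, q=7
  k=3: a=3, p=102, q=23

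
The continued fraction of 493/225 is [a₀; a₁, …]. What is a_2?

493 = 2·225 + 43   →  a_0 = 2
225 = 5·43 + 10   →  a_1 = 5
43 = 4·10 + 3   →  a_2 = 4

4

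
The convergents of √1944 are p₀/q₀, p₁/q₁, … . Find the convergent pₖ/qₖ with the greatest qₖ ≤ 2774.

42724/969

√1944 = [44; 11, 88, …] (period length 2).
Convergents:
  p_0/q_0 = 44/1
  p_1/q_1 = 485/11
  p_2/q_2 = 42724/969
  p_3/q_3 = 470449/10670
q_2 = 969 ≤ 2774 < 10670 = q_3, so the answer is 42724/969.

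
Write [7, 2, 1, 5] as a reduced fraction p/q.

125/17

Using pₖ = aₖpₖ₋₁ + pₖ₋₂ and qₖ = aₖqₖ₋₁ + qₖ₋₂:
  k=0: a=7, p=7, q=1
  k=1: a=2, p=15, q=2
  k=2: a=1, p=22, q=3
  k=3: a=5, p=125, q=17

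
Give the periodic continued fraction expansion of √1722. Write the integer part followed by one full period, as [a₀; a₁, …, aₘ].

a₀ = ⌊√1722⌋ = 41.
With m₀=0, d₀=1 and mₖ₊₁ = dₖaₖ − mₖ, dₖ₊₁ = (n − mₖ₊₁²)/dₖ, aₖ₊₁ = ⌊(a₀+mₖ₊₁)/dₖ₊₁⌋:
  k=1: m=41, d=41, a=2
  k=2: m=41, d=1, a=82
d=1 and a=2a₀=82 at k=2, so the next step gives (m, d) = (41, 41) again — its k=1 value — and the period has length 2.

[41; 2, 82]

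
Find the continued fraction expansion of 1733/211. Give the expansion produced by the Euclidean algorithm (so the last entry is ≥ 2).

1733 = 8×211 + 45
211 = 4×45 + 31
45 = 1×31 + 14
31 = 2×14 + 3
14 = 4×3 + 2
3 = 1×2 + 1
2 = 2×1 + 0  (stop)
So 1733/211 = [8; 4, 1, 2, 4, 1, 2].

[8; 4, 1, 2, 4, 1, 2]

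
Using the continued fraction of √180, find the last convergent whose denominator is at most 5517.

√180 = [13; 2, 2, 2, 26, …] (period length 4).
Convergents:
  p_0/q_0 = 13/1
  p_1/q_1 = 27/2
  p_2/q_2 = 67/5
  p_3/q_3 = 161/12
  p_4/q_4 = 4253/317
  p_5/q_5 = 8667/646
  p_6/q_6 = 21587/1609
  p_7/q_7 = 51841/3864
  p_8/q_8 = 1369453/102073
q_7 = 3864 ≤ 5517 < 102073 = q_8, so the answer is 51841/3864.

51841/3864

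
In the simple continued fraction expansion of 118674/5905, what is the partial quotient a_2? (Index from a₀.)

118674 = 20·5905 + 574   →  a_0 = 20
5905 = 10·574 + 165   →  a_1 = 10
574 = 3·165 + 79   →  a_2 = 3

3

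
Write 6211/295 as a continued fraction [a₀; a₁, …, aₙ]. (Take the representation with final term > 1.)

[21; 18, 2, 3, 2]

6211 = 21*295 + 16
295 = 18*16 + 7
16 = 2*7 + 2
7 = 3*2 + 1
2 = 2*1 + 0  (stop)
So 6211/295 = [21; 18, 2, 3, 2].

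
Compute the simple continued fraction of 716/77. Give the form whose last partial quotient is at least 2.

[9; 3, 2, 1, 7]

716 = 9*77 + 23
77 = 3*23 + 8
23 = 2*8 + 7
8 = 1*7 + 1
7 = 7*1 + 0  (stop)
So 716/77 = [9; 3, 2, 1, 7].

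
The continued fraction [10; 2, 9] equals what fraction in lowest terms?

Fold from the inside: start with 9/1.
  2 + 1/9 = 19/9
  10 + 9/19 = 199/19

199/19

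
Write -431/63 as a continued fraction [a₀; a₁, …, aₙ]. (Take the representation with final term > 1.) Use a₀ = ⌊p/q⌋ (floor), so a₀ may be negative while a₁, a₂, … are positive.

[-7; 6, 3, 3]

-431 = -7×63 + 10
63 = 6×10 + 3
10 = 3×3 + 1
3 = 3×1 + 0  (stop)
So -431/63 = [-7; 6, 3, 3].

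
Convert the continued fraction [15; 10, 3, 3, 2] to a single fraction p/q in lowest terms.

Using pₖ = aₖpₖ₋₁ + pₖ₋₂ and qₖ = aₖqₖ₋₁ + qₖ₋₂:
  k=0: a=15, p=15, q=1
  k=1: a=10, p=151, q=10
  k=2: a=3, p=468, q=31
  k=3: a=3, p=1555, q=103
  k=4: a=2, p=3578, q=237

3578/237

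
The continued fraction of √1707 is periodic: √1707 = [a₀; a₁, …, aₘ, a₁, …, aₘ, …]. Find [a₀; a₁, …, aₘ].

a₀ = ⌊√1707⌋ = 41.

[41; 3, 6, 41, 6, 3, 82]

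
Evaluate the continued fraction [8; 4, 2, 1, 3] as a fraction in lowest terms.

Using pₖ = aₖpₖ₋₁ + pₖ₋₂ and qₖ = aₖqₖ₋₁ + qₖ₋₂:
  k=0: a=8, p=8, q=1
  k=1: a=4, p=33, q=4
  k=2: a=2, p=74, q=9
  k=3: a=1, p=107, q=13
  k=4: a=3, p=395, q=48

395/48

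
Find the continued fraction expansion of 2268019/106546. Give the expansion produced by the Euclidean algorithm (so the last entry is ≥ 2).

[21; 3, 2, 19, 9, 17, 5]

2268019 = 21*106546 + 30553
106546 = 3*30553 + 14887
30553 = 2*14887 + 779
14887 = 19*779 + 86
779 = 9*86 + 5
86 = 17*5 + 1
5 = 5*1 + 0  (stop)
So 2268019/106546 = [21; 3, 2, 19, 9, 17, 5].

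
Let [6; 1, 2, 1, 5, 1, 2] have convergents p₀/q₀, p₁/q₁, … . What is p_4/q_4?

155/23

Using pₖ = aₖpₖ₋₁ + pₖ₋₂, qₖ = aₖqₖ₋₁ + qₖ₋₂ (with p₋₁=1, p₋₂=0, q₋₁=0, q₋₂=1):
  k=0: a=6, p=6, q=1
  k=1: a=1, p=7, q=1
  k=2: a=2, p=20, q=3
  k=3: a=1, p=27, q=4
  k=4: a=5, p=155, q=23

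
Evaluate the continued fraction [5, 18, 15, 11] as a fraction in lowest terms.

15161/2999

Using pₖ = aₖpₖ₋₁ + pₖ₋₂ and qₖ = aₖqₖ₋₁ + qₖ₋₂:
  k=0: a=5, p=5, q=1
  k=1: a=18, p=91, q=18
  k=2: a=15, p=1370, q=271
  k=3: a=11, p=15161, q=2999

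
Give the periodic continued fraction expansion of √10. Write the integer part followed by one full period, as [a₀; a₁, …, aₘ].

[3; 6]

a₀ = ⌊√10⌋ = 3.
With m₀=0, d₀=1 and mₖ₊₁ = dₖaₖ − mₖ, dₖ₊₁ = (n − mₖ₊₁²)/dₖ, aₖ₊₁ = ⌊(a₀+mₖ₊₁)/dₖ₊₁⌋:
  k=1: m=3, d=1, a=6
d=1 and a=2a₀=6 at k=1, so the next step gives (m, d) = (3, 1) again — its k=1 value — and the period has length 1.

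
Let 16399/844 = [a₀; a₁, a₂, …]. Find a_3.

16399 = 19·844 + 363   →  a_0 = 19
844 = 2·363 + 118   →  a_1 = 2
363 = 3·118 + 9   →  a_2 = 3
118 = 13·9 + 1   →  a_3 = 13

13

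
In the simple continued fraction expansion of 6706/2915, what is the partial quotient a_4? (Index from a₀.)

7

6706 = 2·2915 + 876   →  a_0 = 2
2915 = 3·876 + 287   →  a_1 = 3
876 = 3·287 + 15   →  a_2 = 3
287 = 19·15 + 2   →  a_3 = 19
15 = 7·2 + 1   →  a_4 = 7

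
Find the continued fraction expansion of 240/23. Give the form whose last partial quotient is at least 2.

[10; 2, 3, 3]

240 = 10*23 + 10
23 = 2*10 + 3
10 = 3*3 + 1
3 = 3*1 + 0  (stop)
So 240/23 = [10; 2, 3, 3].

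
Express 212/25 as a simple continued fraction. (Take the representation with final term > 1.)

212 = 8×25 + 12
25 = 2×12 + 1
12 = 12×1 + 0  (stop)
So 212/25 = [8; 2, 12].

[8; 2, 12]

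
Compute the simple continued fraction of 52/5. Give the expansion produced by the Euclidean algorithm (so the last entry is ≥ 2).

[10; 2, 2]

52 = 10*5 + 2
5 = 2*2 + 1
2 = 2*1 + 0  (stop)
So 52/5 = [10; 2, 2].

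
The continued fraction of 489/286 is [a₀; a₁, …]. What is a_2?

2

489 = 1·286 + 203   →  a_0 = 1
286 = 1·203 + 83   →  a_1 = 1
203 = 2·83 + 37   →  a_2 = 2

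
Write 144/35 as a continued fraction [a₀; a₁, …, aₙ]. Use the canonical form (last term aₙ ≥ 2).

[4; 8, 1, 3]

144 = 4×35 + 4
35 = 8×4 + 3
4 = 1×3 + 1
3 = 3×1 + 0  (stop)
So 144/35 = [4; 8, 1, 3].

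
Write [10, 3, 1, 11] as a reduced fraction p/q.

Fold from the inside: start with 11/1.
  1 + 1/11 = 12/11
  3 + 11/12 = 47/12
  10 + 12/47 = 482/47

482/47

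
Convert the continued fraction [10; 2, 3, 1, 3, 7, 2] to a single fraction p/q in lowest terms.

Using pₖ = aₖpₖ₋₁ + pₖ₋₂ and qₖ = aₖqₖ₋₁ + qₖ₋₂:
  k=0: a=10, p=10, q=1
  k=1: a=2, p=21, q=2
  k=2: a=3, p=73, q=7
  k=3: a=1, p=94, q=9
  k=4: a=3, p=355, q=34
  k=5: a=7, p=2579, q=247
  k=6: a=2, p=5513, q=528

5513/528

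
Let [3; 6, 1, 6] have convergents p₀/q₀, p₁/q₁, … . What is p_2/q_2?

22/7

Using pₖ = aₖpₖ₋₁ + pₖ₋₂, qₖ = aₖqₖ₋₁ + qₖ₋₂ (with p₋₁=1, p₋₂=0, q₋₁=0, q₋₂=1):
  k=0: a=3, p=3, q=1
  k=1: a=6, p=19, q=6
  k=2: a=1, p=22, q=7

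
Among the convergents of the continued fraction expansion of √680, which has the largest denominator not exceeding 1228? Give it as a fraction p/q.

√680 = [26; 13, 52, …] (period length 2).
Convergents:
  p_0/q_0 = 26/1
  p_1/q_1 = 339/13
  p_2/q_2 = 17654/677
  p_3/q_3 = 229841/8814
q_2 = 677 ≤ 1228 < 8814 = q_3, so the answer is 17654/677.

17654/677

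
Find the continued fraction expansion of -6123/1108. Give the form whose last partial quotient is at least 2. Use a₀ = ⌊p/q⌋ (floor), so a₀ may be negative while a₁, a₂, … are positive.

-6123 = -6*1108 + 525
1108 = 2*525 + 58
525 = 9*58 + 3
58 = 19*3 + 1
3 = 3*1 + 0  (stop)
So -6123/1108 = [-6; 2, 9, 19, 3].

[-6; 2, 9, 19, 3]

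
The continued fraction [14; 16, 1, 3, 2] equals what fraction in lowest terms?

Using pₖ = aₖpₖ₋₁ + pₖ₋₂ and qₖ = aₖqₖ₋₁ + qₖ₋₂:
  k=0: a=14, p=14, q=1
  k=1: a=16, p=225, q=16
  k=2: a=1, p=239, q=17
  k=3: a=3, p=942, q=67
  k=4: a=2, p=2123, q=151

2123/151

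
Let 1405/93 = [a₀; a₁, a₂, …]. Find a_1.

1405 = 15·93 + 10   →  a_0 = 15
93 = 9·10 + 3   →  a_1 = 9

9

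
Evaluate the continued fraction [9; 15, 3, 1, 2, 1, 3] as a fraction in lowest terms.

7751/855

Using pₖ = aₖpₖ₋₁ + pₖ₋₂ and qₖ = aₖqₖ₋₁ + qₖ₋₂:
  k=0: a=9, p=9, q=1
  k=1: a=15, p=136, q=15
  k=2: a=3, p=417, q=46
  k=3: a=1, p=553, q=61
  k=4: a=2, p=1523, q=168
  k=5: a=1, p=2076, q=229
  k=6: a=3, p=7751, q=855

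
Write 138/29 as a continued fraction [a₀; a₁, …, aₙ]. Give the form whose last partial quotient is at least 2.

138 = 4*29 + 22
29 = 1*22 + 7
22 = 3*7 + 1
7 = 7*1 + 0  (stop)
So 138/29 = [4; 1, 3, 7].

[4; 1, 3, 7]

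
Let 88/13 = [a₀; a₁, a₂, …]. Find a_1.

88 = 6·13 + 10   →  a_0 = 6
13 = 1·10 + 3   →  a_1 = 1

1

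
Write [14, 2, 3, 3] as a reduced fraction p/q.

Using pₖ = aₖpₖ₋₁ + pₖ₋₂ and qₖ = aₖqₖ₋₁ + qₖ₋₂:
  k=0: a=14, p=14, q=1
  k=1: a=2, p=29, q=2
  k=2: a=3, p=101, q=7
  k=3: a=3, p=332, q=23

332/23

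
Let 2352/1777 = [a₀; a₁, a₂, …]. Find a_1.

3

2352 = 1·1777 + 575   →  a_0 = 1
1777 = 3·575 + 52   →  a_1 = 3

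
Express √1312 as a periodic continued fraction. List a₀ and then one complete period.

a₀ = ⌊√1312⌋ = 36.
With m₀=0, d₀=1 and mₖ₊₁ = dₖaₖ − mₖ, dₖ₊₁ = (n − mₖ₊₁²)/dₖ, aₖ₊₁ = ⌊(a₀+mₖ₊₁)/dₖ₊₁⌋:
  k=1: m=36, d=16, a=4
  k=2: m=28, d=33, a=1
  k=3: m=5, d=39, a=1
  k=4: m=34, d=4, a=17
  k=5: m=34, d=39, a=1
  k=6: m=5, d=33, a=1
  k=7: m=28, d=16, a=4
  k=8: m=36, d=1, a=72
d=1 and a=2a₀=72 at k=8, so the next step gives (m, d) = (36, 16) again — its k=1 value — and the period has length 8.

[36; 4, 1, 1, 17, 1, 1, 4, 72]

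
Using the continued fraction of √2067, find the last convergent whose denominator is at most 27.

591/13

√2067 = [45; 2, 6, 2, 90, …] (period length 4).
Convergents:
  p_0/q_0 = 45/1
  p_1/q_1 = 91/2
  p_2/q_2 = 591/13
  p_3/q_3 = 1273/28
q_2 = 13 ≤ 27 < 28 = q_3, so the answer is 591/13.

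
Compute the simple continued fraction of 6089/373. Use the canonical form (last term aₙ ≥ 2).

6089 = 16·373 + 121
373 = 3·121 + 10
121 = 12·10 + 1
10 = 10·1 + 0  (stop)
So 6089/373 = [16; 3, 12, 10].

[16; 3, 12, 10]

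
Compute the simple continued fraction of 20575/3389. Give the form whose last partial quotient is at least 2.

[6; 14, 16, 15]

20575 = 6×3389 + 241
3389 = 14×241 + 15
241 = 16×15 + 1
15 = 15×1 + 0  (stop)
So 20575/3389 = [6; 14, 16, 15].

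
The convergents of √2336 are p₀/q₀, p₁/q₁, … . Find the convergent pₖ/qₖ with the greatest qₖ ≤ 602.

13968/289

√2336 = [48; 3, 96, …] (period length 2).
Convergents:
  p_0/q_0 = 48/1
  p_1/q_1 = 145/3
  p_2/q_2 = 13968/289
  p_3/q_3 = 42049/870
q_2 = 289 ≤ 602 < 870 = q_3, so the answer is 13968/289.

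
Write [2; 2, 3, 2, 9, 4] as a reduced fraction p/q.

Using pₖ = aₖpₖ₋₁ + pₖ₋₂ and qₖ = aₖqₖ₋₁ + qₖ₋₂:
  k=0: a=2, p=2, q=1
  k=1: a=2, p=5, q=2
  k=2: a=3, p=17, q=7
  k=3: a=2, p=39, q=16
  k=4: a=9, p=368, q=151
  k=5: a=4, p=1511, q=620

1511/620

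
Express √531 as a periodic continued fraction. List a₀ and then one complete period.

[23; 23, 46]

a₀ = ⌊√531⌋ = 23.
With m₀=0, d₀=1 and mₖ₊₁ = dₖaₖ − mₖ, dₖ₊₁ = (n − mₖ₊₁²)/dₖ, aₖ₊₁ = ⌊(a₀+mₖ₊₁)/dₖ₊₁⌋:
  k=1: m=23, d=2, a=23
  k=2: m=23, d=1, a=46
d=1 and a=2a₀=46 at k=2, so the next step gives (m, d) = (23, 2) again — its k=1 value — and the period has length 2.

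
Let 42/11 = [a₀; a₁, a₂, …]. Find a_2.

4

42 = 3·11 + 9   →  a_0 = 3
11 = 1·9 + 2   →  a_1 = 1
9 = 4·2 + 1   →  a_2 = 4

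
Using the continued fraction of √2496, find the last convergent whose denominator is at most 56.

1249/25

√2496 = [49; 1, 23, 1, 98, …] (period length 4).
Convergents:
  p_0/q_0 = 49/1
  p_1/q_1 = 50/1
  p_2/q_2 = 1199/24
  p_3/q_3 = 1249/25
  p_4/q_4 = 123601/2474
q_3 = 25 ≤ 56 < 2474 = q_4, so the answer is 1249/25.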